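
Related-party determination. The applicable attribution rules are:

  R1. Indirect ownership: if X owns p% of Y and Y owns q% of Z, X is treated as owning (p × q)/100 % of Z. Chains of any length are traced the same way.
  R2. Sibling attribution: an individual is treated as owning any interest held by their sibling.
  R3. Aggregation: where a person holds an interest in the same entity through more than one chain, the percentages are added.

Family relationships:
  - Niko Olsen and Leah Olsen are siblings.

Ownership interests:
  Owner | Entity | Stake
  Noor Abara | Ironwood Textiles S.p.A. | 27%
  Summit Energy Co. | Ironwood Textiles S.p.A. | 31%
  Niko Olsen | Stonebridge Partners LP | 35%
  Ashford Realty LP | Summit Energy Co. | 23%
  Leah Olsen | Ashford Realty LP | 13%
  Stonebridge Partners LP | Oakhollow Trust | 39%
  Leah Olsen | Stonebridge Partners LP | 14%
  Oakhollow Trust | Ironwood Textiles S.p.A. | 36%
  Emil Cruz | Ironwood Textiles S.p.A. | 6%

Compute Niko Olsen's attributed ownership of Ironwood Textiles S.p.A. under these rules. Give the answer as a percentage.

7.8065%

By sibling attribution (R2), Niko Olsen is treated as also owning Leah Olsen's interest in Stonebridge Partners LP, giving 35% + 14% = 49%.
By sibling attribution (R2), Niko Olsen is treated as owning Leah Olsen's 13% interest in Ashford Realty LP.
Chain via Stonebridge Partners LP → Oakhollow Trust (R1): 49% × 39% × 36% = 6.8796% of Ironwood Textiles S.p.A.
Chain via Ashford Realty LP → Summit Energy Co. (R1): 13% × 23% × 31% = 0.9269% of Ironwood Textiles S.p.A.
Aggregating (R3): 6.8796% + 0.9269% = 7.8065%.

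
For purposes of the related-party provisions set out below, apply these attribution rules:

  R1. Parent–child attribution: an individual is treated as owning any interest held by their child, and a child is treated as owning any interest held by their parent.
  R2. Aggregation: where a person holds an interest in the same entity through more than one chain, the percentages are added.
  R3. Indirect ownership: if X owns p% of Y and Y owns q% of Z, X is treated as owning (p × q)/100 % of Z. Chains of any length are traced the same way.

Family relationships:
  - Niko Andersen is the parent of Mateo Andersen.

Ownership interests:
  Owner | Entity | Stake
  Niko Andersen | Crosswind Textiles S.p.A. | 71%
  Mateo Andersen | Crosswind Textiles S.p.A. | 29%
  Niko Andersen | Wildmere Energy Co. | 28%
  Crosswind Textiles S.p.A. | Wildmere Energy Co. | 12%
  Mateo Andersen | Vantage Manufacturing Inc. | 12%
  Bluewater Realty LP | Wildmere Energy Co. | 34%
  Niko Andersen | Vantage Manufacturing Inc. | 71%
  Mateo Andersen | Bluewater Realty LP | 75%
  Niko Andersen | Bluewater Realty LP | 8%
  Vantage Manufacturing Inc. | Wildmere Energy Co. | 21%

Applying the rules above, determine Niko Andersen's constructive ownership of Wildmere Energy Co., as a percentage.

85.65%

By parent–child attribution (R1), Niko Andersen is treated as also owning Mateo Andersen's interest in Crosswind Textiles S.p.A, giving 71% + 29% = 100%.
By parent–child attribution (R1), Niko Andersen is treated as also owning Mateo Andersen's interest in Vantage Manufacturing Inc, giving 71% + 12% = 83%.
By parent–child attribution (R1), Niko Andersen is treated as also owning Mateo Andersen's interest in Bluewater Realty LP, giving 8% + 75% = 83%.
Chain via Crosswind Textiles S.p.A. (R3): 100% × 12% = 12% of Wildmere Energy Co.
Chain via Vantage Manufacturing Inc. (R3): 83% × 21% = 17.43% of Wildmere Energy Co.
Chain via Bluewater Realty LP (R3): 83% × 34% = 28.22% of Wildmere Energy Co.
Direct interest in Wildmere Energy Co: 28%.
Aggregating (R2): 12% + 17.43% + 28.22% + 28% = 85.65%.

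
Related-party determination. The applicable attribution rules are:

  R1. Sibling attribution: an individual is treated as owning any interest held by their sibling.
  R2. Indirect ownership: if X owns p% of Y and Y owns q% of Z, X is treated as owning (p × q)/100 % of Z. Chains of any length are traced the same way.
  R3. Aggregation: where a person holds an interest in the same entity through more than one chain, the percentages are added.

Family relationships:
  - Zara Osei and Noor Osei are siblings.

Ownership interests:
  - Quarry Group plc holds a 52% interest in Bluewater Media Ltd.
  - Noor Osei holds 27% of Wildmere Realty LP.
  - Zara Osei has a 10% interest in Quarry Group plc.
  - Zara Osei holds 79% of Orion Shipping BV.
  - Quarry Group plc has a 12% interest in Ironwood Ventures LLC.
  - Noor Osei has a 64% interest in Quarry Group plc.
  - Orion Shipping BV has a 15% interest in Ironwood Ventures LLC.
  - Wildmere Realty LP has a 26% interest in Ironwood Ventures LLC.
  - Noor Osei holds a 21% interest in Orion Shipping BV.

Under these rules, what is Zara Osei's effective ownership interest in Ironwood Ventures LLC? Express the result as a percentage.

By sibling attribution (R1), Zara Osei is treated as also owning Noor Osei's interest in Quarry Group plc, giving 10% + 64% = 74%.
By sibling attribution (R1), Zara Osei is treated as also owning Noor Osei's interest in Orion Shipping BV, giving 79% + 21% = 100%.
By sibling attribution (R1), Zara Osei is treated as owning Noor Osei's 27% interest in Wildmere Realty LP.
Chain via Quarry Group plc (R2): 74% × 12% = 8.88% of Ironwood Ventures LLC.
Chain via Orion Shipping BV (R2): 100% × 15% = 15% of Ironwood Ventures LLC.
Chain via Wildmere Realty LP (R2): 27% × 26% = 7.02% of Ironwood Ventures LLC.
Aggregating (R3): 8.88% + 15% + 7.02% = 30.9%.

30.9%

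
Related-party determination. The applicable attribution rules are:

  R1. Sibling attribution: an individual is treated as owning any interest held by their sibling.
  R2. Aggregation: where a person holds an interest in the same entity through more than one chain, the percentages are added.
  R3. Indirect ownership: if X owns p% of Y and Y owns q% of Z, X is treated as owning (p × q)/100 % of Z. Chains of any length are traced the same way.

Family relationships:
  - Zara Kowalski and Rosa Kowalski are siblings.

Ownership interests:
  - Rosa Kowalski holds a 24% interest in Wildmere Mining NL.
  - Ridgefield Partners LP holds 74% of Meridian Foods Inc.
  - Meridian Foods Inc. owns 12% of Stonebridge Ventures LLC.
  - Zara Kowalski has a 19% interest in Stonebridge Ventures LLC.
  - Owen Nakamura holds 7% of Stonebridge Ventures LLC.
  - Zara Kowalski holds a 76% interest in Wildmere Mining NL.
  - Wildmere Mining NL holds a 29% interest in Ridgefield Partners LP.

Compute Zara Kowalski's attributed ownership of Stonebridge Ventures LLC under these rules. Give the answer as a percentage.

By sibling attribution (R1), Zara Kowalski is treated as also owning Rosa Kowalski's interest in Wildmere Mining NL, giving 76% + 24% = 100%.
Chain via Wildmere Mining NL → Ridgefield Partners LP → Meridian Foods Inc. (R3): 100% × 29% × 74% × 12% = 2.5752% of Stonebridge Ventures LLC.
Direct interest in Stonebridge Ventures LLC: 19%.
Aggregating (R2): 2.5752% + 19% = 21.5752%.

21.5752%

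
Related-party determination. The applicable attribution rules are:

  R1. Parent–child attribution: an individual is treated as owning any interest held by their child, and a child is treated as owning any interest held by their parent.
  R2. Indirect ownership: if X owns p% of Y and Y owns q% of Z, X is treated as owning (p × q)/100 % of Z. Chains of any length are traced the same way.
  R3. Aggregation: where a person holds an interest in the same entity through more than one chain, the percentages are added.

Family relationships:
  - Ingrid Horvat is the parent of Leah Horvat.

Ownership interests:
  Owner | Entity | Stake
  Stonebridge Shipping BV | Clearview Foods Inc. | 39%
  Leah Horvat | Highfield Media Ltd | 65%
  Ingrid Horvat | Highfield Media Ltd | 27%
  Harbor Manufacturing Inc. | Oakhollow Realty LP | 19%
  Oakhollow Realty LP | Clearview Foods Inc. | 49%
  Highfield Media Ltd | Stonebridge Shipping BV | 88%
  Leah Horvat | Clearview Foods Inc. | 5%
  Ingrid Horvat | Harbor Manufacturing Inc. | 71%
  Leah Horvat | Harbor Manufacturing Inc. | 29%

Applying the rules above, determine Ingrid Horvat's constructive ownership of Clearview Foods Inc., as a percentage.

45.8844%

By parent–child attribution (R1), Ingrid Horvat is treated as also owning Leah Horvat's interest in Highfield Media Ltd, giving 27% + 65% = 92%.
By parent–child attribution (R1), Ingrid Horvat is treated as also owning Leah Horvat's interest in Harbor Manufacturing Inc, giving 71% + 29% = 100%.
By parent–child attribution (R1), Ingrid Horvat is treated as owning Leah Horvat's 5% interest in Clearview Foods Inc.
Chain via Highfield Media Ltd → Stonebridge Shipping BV (R2): 92% × 88% × 39% = 31.5744% of Clearview Foods Inc.
Chain via Harbor Manufacturing Inc. → Oakhollow Realty LP (R2): 100% × 19% × 49% = 9.31% of Clearview Foods Inc.
Direct interest in Clearview Foods Inc: 5%.
Aggregating (R3): 31.5744% + 9.31% + 5% = 45.8844%.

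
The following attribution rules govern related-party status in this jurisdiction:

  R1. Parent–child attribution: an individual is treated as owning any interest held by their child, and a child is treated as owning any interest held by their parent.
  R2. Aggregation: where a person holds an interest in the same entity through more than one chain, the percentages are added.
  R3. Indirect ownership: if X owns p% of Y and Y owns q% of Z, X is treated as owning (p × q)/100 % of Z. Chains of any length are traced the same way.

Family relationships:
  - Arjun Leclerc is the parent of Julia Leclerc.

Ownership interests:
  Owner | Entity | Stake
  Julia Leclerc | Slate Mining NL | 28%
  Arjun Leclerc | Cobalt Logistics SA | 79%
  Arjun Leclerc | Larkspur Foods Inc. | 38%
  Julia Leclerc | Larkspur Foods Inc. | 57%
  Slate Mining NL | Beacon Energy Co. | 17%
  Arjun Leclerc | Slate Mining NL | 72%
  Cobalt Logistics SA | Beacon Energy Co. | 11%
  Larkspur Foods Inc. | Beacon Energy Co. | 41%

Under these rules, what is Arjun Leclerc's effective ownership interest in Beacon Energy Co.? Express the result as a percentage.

By parent–child attribution (R1), Arjun Leclerc is treated as also owning Julia Leclerc's interest in Larkspur Foods Inc, giving 38% + 57% = 95%.
By parent–child attribution (R1), Arjun Leclerc is treated as also owning Julia Leclerc's interest in Slate Mining NL, giving 72% + 28% = 100%.
Chain via Cobalt Logistics SA (R3): 79% × 11% = 8.69% of Beacon Energy Co.
Chain via Larkspur Foods Inc. (R3): 95% × 41% = 38.95% of Beacon Energy Co.
Chain via Slate Mining NL (R3): 100% × 17% = 17% of Beacon Energy Co.
Aggregating (R2): 8.69% + 38.95% + 17% = 64.64%.

64.64%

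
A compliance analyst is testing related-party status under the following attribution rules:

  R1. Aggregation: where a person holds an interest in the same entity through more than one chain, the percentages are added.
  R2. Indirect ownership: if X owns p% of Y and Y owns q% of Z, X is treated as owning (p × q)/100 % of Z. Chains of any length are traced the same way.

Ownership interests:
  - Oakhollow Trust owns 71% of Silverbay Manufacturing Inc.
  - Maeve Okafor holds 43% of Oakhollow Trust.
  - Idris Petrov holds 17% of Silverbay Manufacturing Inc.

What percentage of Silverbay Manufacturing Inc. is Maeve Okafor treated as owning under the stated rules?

Chain via Oakhollow Trust (R2): 43% × 71% = 30.53% of Silverbay Manufacturing Inc.

30.53%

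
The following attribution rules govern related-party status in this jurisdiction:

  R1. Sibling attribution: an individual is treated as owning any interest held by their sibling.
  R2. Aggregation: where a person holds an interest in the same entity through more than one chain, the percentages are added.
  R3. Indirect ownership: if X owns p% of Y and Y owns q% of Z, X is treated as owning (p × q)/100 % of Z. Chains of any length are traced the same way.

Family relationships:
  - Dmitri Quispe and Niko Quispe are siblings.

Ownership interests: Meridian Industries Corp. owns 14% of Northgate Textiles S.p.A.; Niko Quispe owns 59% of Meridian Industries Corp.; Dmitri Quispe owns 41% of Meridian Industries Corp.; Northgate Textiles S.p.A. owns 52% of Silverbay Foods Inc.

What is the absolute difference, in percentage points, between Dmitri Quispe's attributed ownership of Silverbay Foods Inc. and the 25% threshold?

By sibling attribution (R1), Dmitri Quispe is treated as also owning Niko Quispe's interest in Meridian Industries Corp, giving 41% + 59% = 100%.
Chain via Meridian Industries Corp. → Northgate Textiles S.p.A. (R3): 100% × 14% × 52% = 7.28% of Silverbay Foods Inc.
7.28% falls short of the 25% threshold by 17.72 percentage points.

17.72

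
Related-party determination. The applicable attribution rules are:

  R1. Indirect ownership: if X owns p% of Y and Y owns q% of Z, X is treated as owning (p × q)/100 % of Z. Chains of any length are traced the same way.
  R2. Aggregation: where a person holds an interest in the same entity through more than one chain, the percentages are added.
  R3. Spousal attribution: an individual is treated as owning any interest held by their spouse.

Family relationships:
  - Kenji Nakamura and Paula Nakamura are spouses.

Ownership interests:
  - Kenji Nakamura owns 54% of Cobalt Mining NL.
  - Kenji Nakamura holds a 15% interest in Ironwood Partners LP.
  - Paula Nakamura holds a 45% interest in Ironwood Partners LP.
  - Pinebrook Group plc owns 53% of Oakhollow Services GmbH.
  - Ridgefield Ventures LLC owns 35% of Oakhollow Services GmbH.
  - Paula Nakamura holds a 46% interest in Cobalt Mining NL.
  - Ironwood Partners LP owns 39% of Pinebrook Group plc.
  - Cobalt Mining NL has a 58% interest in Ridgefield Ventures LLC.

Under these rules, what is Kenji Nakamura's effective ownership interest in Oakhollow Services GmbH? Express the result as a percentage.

By spousal attribution (R3), Kenji Nakamura is treated as also owning Paula Nakamura's interest in Cobalt Mining NL, giving 54% + 46% = 100%.
By spousal attribution (R3), Kenji Nakamura is treated as also owning Paula Nakamura's interest in Ironwood Partners LP, giving 15% + 45% = 60%.
Chain via Cobalt Mining NL → Ridgefield Ventures LLC (R1): 100% × 58% × 35% = 20.3% of Oakhollow Services GmbH.
Chain via Ironwood Partners LP → Pinebrook Group plc (R1): 60% × 39% × 53% = 12.402% of Oakhollow Services GmbH.
Aggregating (R2): 20.3% + 12.402% = 32.702%.

32.702%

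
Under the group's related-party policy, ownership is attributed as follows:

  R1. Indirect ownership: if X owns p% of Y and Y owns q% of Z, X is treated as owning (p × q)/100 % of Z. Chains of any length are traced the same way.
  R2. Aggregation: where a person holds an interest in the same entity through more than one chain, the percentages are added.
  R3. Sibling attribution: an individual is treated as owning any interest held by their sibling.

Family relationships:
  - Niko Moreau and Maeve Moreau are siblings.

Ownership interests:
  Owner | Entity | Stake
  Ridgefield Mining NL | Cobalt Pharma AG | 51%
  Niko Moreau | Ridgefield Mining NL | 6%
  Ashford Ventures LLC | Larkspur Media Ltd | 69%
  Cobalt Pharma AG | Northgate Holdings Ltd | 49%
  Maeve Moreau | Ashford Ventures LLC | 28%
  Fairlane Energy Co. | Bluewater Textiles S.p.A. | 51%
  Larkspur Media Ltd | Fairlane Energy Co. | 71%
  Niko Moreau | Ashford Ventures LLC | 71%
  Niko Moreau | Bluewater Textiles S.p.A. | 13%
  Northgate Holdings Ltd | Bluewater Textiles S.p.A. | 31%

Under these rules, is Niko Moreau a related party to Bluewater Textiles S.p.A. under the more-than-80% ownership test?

No

By sibling attribution (R3), Niko Moreau is treated as also owning Maeve Moreau's interest in Ashford Ventures LLC, giving 71% + 28% = 99%.
Chain via Ashford Ventures LLC → Larkspur Media Ltd → Fairlane Energy Co. (R1): 99% × 69% × 71% × 51% = 24.735051% of Bluewater Textiles S.p.A.
Chain via Ridgefield Mining NL → Cobalt Pharma AG → Northgate Holdings Ltd (R1): 6% × 51% × 49% × 31% = 0.464814% of Bluewater Textiles S.p.A.
Direct interest in Bluewater Textiles S.p.A: 13%.
Aggregating (R2): 24.735051% + 0.464814% + 13% = 38.199865%.
38.199865% does not exceed the 80% threshold, so Niko is not a related party to Bluewater Textiles S.p.A.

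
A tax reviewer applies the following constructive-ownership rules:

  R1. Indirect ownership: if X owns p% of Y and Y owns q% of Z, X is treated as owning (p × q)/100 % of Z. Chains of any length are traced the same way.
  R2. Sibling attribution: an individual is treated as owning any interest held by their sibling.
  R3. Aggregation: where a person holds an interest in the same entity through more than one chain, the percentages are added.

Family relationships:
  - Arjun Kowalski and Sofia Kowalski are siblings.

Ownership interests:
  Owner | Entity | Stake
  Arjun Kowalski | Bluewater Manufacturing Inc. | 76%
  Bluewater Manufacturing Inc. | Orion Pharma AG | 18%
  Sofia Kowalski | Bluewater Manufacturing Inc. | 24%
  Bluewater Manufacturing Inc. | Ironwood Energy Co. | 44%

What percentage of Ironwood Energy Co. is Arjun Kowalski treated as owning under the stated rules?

By sibling attribution (R2), Arjun Kowalski is treated as also owning Sofia Kowalski's interest in Bluewater Manufacturing Inc, giving 76% + 24% = 100%.
Chain via Bluewater Manufacturing Inc. (R1): 100% × 44% = 44% of Ironwood Energy Co.

44%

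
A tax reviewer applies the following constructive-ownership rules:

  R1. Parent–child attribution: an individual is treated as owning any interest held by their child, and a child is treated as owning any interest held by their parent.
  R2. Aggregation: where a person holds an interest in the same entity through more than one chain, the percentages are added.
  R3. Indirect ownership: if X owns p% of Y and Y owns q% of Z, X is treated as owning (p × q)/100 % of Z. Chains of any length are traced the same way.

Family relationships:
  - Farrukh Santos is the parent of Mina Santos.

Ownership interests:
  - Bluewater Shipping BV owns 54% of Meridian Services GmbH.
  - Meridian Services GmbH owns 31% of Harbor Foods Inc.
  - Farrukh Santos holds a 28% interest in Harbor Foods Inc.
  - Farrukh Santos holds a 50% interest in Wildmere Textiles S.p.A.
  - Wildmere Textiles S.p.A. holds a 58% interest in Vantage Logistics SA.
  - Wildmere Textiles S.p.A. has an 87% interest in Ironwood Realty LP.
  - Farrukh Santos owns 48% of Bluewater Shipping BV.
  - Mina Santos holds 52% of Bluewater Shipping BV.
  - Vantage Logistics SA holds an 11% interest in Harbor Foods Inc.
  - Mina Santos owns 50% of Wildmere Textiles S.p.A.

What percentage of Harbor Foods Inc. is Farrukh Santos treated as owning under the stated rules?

By parent–child attribution (R1), Farrukh Santos is treated as also owning Mina Santos's interest in Bluewater Shipping BV, giving 48% + 52% = 100%.
By parent–child attribution (R1), Farrukh Santos is treated as also owning Mina Santos's interest in Wildmere Textiles S.p.A, giving 50% + 50% = 100%.
Chain via Bluewater Shipping BV → Meridian Services GmbH (R3): 100% × 54% × 31% = 16.74% of Harbor Foods Inc.
Chain via Wildmere Textiles S.p.A. → Vantage Logistics SA (R3): 100% × 58% × 11% = 6.38% of Harbor Foods Inc.
Direct interest in Harbor Foods Inc: 28%.
Aggregating (R2): 16.74% + 6.38% + 28% = 51.12%.

51.12%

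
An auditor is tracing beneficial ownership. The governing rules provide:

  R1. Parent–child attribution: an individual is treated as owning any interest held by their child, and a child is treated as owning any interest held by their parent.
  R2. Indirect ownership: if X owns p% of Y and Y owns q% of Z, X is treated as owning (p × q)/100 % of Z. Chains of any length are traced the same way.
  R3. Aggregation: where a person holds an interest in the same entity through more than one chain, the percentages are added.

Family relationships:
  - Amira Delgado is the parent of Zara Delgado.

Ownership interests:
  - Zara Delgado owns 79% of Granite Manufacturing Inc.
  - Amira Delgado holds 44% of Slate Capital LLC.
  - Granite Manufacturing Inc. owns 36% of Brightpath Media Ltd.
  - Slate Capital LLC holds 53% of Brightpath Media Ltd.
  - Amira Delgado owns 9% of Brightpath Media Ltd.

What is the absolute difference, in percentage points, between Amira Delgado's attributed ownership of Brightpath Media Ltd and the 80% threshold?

By parent–child attribution (R1), Amira Delgado is treated as owning Zara Delgado's 79% interest in Granite Manufacturing Inc.
Chain via Slate Capital LLC (R2): 44% × 53% = 23.32% of Brightpath Media Ltd.
Direct interest in Brightpath Media Ltd: 9%.
Chain via Granite Manufacturing Inc. (R2): 79% × 36% = 28.44% of Brightpath Media Ltd.
Aggregating (R3): 23.32% + 9% + 28.44% = 60.76%.
60.76% falls short of the 80% threshold by 19.24 percentage points.

19.24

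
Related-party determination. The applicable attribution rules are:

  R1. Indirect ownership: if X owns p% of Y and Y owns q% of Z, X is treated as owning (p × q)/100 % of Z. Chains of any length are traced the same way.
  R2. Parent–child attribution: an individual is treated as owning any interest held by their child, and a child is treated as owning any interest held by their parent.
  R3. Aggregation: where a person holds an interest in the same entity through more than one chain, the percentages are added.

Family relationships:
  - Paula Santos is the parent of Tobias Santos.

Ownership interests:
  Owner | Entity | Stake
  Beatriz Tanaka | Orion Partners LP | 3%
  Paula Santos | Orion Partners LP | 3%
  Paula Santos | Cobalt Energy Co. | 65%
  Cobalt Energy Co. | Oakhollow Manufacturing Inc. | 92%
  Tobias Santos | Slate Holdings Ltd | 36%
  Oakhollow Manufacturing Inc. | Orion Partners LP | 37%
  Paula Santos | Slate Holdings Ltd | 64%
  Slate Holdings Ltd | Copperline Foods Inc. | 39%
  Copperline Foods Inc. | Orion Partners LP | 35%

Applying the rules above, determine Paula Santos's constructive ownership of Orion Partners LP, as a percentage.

By parent–child attribution (R2), Paula Santos is treated as also owning Tobias Santos's interest in Slate Holdings Ltd, giving 64% + 36% = 100%.
Chain via Slate Holdings Ltd → Copperline Foods Inc. (R1): 100% × 39% × 35% = 13.65% of Orion Partners LP.
Chain via Cobalt Energy Co. → Oakhollow Manufacturing Inc. (R1): 65% × 92% × 37% = 22.126% of Orion Partners LP.
Direct interest in Orion Partners LP: 3%.
Aggregating (R3): 13.65% + 22.126% + 3% = 38.776%.

38.776%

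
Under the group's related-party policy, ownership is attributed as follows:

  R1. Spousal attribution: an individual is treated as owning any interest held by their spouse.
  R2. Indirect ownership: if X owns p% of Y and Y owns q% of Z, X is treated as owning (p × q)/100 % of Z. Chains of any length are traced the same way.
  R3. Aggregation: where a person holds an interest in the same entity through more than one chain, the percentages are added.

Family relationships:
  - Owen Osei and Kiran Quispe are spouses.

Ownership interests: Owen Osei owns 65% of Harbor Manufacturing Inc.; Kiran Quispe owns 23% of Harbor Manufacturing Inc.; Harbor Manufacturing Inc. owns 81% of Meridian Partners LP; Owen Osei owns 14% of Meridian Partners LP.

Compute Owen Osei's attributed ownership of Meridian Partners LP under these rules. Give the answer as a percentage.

By spousal attribution (R1), Owen Osei is treated as also owning Kiran Quispe's interest in Harbor Manufacturing Inc, giving 65% + 23% = 88%.
Chain via Harbor Manufacturing Inc. (R2): 88% × 81% = 71.28% of Meridian Partners LP.
Direct interest in Meridian Partners LP: 14%.
Aggregating (R3): 71.28% + 14% = 85.28%.

85.28%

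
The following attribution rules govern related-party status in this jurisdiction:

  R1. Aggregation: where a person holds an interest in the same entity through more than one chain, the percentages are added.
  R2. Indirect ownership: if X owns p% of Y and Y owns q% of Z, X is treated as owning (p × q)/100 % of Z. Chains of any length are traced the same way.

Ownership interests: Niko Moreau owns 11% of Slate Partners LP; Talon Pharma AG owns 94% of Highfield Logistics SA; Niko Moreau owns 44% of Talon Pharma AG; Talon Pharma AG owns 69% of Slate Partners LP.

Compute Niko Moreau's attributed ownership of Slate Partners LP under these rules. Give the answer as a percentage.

Chain via Talon Pharma AG (R2): 44% × 69% = 30.36% of Slate Partners LP.
Direct interest in Slate Partners LP: 11%.
Aggregating (R1): 30.36% + 11% = 41.36%.

41.36%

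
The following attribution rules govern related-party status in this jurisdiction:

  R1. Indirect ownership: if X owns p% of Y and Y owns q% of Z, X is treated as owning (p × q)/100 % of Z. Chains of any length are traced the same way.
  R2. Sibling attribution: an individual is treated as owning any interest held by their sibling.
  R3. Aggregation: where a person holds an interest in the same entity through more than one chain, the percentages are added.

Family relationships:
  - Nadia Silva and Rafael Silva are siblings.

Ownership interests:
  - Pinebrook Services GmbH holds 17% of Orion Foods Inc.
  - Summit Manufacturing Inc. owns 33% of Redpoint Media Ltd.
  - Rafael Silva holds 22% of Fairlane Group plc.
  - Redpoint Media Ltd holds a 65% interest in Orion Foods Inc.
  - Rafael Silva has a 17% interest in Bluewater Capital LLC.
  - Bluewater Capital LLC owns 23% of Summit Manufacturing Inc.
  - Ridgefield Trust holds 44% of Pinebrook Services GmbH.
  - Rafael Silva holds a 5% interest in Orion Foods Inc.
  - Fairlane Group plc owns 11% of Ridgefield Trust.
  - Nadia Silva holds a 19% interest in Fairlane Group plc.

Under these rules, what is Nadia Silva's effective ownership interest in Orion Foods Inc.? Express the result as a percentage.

By sibling attribution (R2), Nadia Silva is treated as also owning Rafael Silva's interest in Fairlane Group plc, giving 19% + 22% = 41%.
By sibling attribution (R2), Nadia Silva is treated as owning Rafael Silva's 17% interest in Bluewater Capital LLC.
By sibling attribution (R2), Nadia Silva is treated as owning Rafael Silva's 5% interest in Orion Foods Inc.
Chain via Fairlane Group plc → Ridgefield Trust → Pinebrook Services GmbH (R1): 41% × 11% × 44% × 17% = 0.337348% of Orion Foods Inc.
Chain via Bluewater Capital LLC → Summit Manufacturing Inc. → Redpoint Media Ltd (R1): 17% × 23% × 33% × 65% = 0.838695% of Orion Foods Inc.
Direct interest in Orion Foods Inc: 5%.
Aggregating (R3): 0.337348% + 0.838695% + 5% = 6.176043%.

6.176043%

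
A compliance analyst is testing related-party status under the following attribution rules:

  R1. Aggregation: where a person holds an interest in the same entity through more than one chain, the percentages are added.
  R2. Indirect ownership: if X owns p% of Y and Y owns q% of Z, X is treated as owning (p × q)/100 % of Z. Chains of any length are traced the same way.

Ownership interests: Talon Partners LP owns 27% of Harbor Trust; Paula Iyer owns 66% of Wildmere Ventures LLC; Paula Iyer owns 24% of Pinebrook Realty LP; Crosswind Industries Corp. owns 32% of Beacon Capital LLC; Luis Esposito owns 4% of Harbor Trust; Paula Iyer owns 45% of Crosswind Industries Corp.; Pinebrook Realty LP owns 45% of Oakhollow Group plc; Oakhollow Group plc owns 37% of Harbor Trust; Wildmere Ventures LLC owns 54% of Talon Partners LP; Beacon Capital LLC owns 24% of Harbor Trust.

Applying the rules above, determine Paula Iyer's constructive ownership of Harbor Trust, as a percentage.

Chain via Wildmere Ventures LLC → Talon Partners LP (R2): 66% × 54% × 27% = 9.6228% of Harbor Trust.
Chain via Crosswind Industries Corp. → Beacon Capital LLC (R2): 45% × 32% × 24% = 3.456% of Harbor Trust.
Chain via Pinebrook Realty LP → Oakhollow Group plc (R2): 24% × 45% × 37% = 3.996% of Harbor Trust.
Aggregating (R1): 9.6228% + 3.456% + 3.996% = 17.0748%.

17.0748%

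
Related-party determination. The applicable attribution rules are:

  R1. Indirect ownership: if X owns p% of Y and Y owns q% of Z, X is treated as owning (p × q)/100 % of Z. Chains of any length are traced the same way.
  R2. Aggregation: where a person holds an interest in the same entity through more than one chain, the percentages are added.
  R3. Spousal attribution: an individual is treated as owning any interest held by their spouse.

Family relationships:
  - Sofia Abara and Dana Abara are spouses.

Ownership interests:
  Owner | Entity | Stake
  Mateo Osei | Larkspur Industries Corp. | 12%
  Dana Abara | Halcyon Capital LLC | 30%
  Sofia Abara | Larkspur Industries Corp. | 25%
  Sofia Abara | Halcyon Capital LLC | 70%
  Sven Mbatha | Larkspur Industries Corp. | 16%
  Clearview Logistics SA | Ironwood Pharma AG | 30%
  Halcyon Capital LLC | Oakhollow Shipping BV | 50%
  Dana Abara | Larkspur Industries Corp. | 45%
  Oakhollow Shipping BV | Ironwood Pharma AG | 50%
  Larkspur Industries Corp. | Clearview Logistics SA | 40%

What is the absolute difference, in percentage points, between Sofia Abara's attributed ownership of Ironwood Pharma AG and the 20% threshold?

13.4

By spousal attribution (R3), Sofia Abara is treated as also owning Dana Abara's interest in Larkspur Industries Corp, giving 25% + 45% = 70%.
By spousal attribution (R3), Sofia Abara is treated as also owning Dana Abara's interest in Halcyon Capital LLC, giving 70% + 30% = 100%.
Chain via Larkspur Industries Corp. → Clearview Logistics SA (R1): 70% × 40% × 30% = 8.4% of Ironwood Pharma AG.
Chain via Halcyon Capital LLC → Oakhollow Shipping BV (R1): 100% × 50% × 50% = 25% of Ironwood Pharma AG.
Aggregating (R2): 8.4% + 25% = 33.4%.
33.4% exceeds the 20% threshold by 13.4 percentage points.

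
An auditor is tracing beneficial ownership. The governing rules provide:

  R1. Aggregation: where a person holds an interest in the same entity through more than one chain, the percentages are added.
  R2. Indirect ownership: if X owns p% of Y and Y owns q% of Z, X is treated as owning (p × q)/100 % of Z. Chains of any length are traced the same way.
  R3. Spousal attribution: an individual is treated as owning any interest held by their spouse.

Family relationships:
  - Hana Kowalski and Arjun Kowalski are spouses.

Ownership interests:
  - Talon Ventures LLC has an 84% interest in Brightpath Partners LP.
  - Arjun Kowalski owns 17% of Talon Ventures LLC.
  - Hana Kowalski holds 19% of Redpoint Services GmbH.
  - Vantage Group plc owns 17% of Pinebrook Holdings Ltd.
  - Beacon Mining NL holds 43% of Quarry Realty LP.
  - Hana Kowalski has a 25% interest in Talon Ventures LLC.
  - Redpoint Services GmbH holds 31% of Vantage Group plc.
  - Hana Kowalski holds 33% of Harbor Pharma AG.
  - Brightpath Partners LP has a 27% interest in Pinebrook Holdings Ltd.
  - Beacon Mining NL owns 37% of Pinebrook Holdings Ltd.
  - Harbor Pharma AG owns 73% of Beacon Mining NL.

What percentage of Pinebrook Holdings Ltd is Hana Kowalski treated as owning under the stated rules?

19.4402%

By spousal attribution (R3), Hana Kowalski is treated as also owning Arjun Kowalski's interest in Talon Ventures LLC, giving 25% + 17% = 42%.
Chain via Talon Ventures LLC → Brightpath Partners LP (R2): 42% × 84% × 27% = 9.5256% of Pinebrook Holdings Ltd.
Chain via Harbor Pharma AG → Beacon Mining NL (R2): 33% × 73% × 37% = 8.9133% of Pinebrook Holdings Ltd.
Chain via Redpoint Services GmbH → Vantage Group plc (R2): 19% × 31% × 17% = 1.0013% of Pinebrook Holdings Ltd.
Aggregating (R1): 9.5256% + 8.9133% + 1.0013% = 19.4402%.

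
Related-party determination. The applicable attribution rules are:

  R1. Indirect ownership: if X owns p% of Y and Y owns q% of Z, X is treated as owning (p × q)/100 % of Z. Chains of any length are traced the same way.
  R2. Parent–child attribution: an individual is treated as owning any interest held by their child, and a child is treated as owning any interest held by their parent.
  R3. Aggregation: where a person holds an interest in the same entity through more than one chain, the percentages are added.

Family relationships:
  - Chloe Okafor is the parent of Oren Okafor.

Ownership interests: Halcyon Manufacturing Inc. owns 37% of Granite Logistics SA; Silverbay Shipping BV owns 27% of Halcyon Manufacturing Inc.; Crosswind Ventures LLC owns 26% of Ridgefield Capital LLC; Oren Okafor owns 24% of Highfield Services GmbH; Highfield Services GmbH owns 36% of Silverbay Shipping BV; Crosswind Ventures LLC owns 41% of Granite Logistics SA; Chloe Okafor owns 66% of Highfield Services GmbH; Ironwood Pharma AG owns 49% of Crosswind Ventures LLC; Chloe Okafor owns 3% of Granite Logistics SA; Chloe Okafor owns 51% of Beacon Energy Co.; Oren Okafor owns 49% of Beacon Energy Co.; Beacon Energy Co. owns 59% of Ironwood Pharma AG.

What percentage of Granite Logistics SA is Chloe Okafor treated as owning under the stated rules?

By parent–child attribution (R2), Chloe Okafor is treated as also owning Oren Okafor's interest in Highfield Services GmbH, giving 66% + 24% = 90%.
By parent–child attribution (R2), Chloe Okafor is treated as also owning Oren Okafor's interest in Beacon Energy Co, giving 51% + 49% = 100%.
Chain via Highfield Services GmbH → Silverbay Shipping BV → Halcyon Manufacturing Inc. (R1): 90% × 36% × 27% × 37% = 3.23676% of Granite Logistics SA.
Chain via Beacon Energy Co. → Ironwood Pharma AG → Crosswind Ventures LLC (R1): 100% × 59% × 49% × 41% = 11.8531% of Granite Logistics SA.
Direct interest in Granite Logistics SA: 3%.
Aggregating (R3): 3.23676% + 11.8531% + 3% = 18.08986%.

18.08986%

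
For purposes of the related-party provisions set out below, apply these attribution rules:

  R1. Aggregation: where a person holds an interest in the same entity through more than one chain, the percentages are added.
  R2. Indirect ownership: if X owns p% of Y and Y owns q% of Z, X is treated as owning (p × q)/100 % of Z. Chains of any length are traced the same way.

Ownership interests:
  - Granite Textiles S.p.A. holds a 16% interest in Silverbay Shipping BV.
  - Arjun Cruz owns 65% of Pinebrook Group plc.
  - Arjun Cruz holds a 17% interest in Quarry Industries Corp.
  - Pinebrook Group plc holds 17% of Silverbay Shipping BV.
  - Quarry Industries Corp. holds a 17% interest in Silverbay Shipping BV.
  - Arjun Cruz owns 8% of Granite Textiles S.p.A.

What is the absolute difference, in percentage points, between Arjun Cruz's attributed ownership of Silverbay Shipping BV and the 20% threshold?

Chain via Pinebrook Group plc (R2): 65% × 17% = 11.05% of Silverbay Shipping BV.
Chain via Granite Textiles S.p.A. (R2): 8% × 16% = 1.28% of Silverbay Shipping BV.
Chain via Quarry Industries Corp. (R2): 17% × 17% = 2.89% of Silverbay Shipping BV.
Aggregating (R1): 11.05% + 1.28% + 2.89% = 15.22%.
15.22% falls short of the 20% threshold by 4.78 percentage points.

4.78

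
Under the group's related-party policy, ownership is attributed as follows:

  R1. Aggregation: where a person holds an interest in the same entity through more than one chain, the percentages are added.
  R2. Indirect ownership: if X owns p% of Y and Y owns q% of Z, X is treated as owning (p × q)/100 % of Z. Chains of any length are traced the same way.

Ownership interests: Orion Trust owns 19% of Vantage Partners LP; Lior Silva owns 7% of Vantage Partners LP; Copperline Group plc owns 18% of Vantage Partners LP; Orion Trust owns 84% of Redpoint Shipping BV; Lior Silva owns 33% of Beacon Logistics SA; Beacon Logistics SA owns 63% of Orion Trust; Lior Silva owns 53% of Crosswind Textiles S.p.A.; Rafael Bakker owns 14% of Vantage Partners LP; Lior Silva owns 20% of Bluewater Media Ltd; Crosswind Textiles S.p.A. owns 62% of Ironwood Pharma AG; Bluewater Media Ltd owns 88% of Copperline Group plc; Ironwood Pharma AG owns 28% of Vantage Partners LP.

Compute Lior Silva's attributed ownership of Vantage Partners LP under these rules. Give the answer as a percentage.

Chain via Bluewater Media Ltd → Copperline Group plc (R2): 20% × 88% × 18% = 3.168% of Vantage Partners LP.
Chain via Crosswind Textiles S.p.A. → Ironwood Pharma AG (R2): 53% × 62% × 28% = 9.2008% of Vantage Partners LP.
Chain via Beacon Logistics SA → Orion Trust (R2): 33% × 63% × 19% = 3.9501% of Vantage Partners LP.
Direct interest in Vantage Partners LP: 7%.
Aggregating (R1): 3.168% + 9.2008% + 3.9501% + 7% = 23.3189%.

23.3189%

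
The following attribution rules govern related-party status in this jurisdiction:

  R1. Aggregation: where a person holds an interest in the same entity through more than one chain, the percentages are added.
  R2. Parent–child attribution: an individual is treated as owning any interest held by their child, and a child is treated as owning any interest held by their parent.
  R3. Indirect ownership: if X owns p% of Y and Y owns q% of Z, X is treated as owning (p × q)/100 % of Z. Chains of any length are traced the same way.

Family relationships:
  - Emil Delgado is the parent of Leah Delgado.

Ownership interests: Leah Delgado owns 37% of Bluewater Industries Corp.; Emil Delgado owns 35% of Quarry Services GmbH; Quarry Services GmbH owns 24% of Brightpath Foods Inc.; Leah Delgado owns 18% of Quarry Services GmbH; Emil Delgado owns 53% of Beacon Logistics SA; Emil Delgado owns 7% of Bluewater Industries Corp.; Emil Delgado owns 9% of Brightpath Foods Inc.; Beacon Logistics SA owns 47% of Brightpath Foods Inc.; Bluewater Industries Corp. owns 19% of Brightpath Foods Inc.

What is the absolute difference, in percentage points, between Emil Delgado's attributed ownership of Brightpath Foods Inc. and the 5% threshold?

By parent–child attribution (R2), Emil Delgado is treated as also owning Leah Delgado's interest in Bluewater Industries Corp, giving 7% + 37% = 44%.
By parent–child attribution (R2), Emil Delgado is treated as also owning Leah Delgado's interest in Quarry Services GmbH, giving 35% + 18% = 53%.
Chain via Bluewater Industries Corp. (R3): 44% × 19% = 8.36% of Brightpath Foods Inc.
Chain via Quarry Services GmbH (R3): 53% × 24% = 12.72% of Brightpath Foods Inc.
Chain via Beacon Logistics SA (R3): 53% × 47% = 24.91% of Brightpath Foods Inc.
Direct interest in Brightpath Foods Inc: 9%.
Aggregating (R1): 8.36% + 12.72% + 24.91% + 9% = 54.99%.
54.99% exceeds the 5% threshold by 49.99 percentage points.

49.99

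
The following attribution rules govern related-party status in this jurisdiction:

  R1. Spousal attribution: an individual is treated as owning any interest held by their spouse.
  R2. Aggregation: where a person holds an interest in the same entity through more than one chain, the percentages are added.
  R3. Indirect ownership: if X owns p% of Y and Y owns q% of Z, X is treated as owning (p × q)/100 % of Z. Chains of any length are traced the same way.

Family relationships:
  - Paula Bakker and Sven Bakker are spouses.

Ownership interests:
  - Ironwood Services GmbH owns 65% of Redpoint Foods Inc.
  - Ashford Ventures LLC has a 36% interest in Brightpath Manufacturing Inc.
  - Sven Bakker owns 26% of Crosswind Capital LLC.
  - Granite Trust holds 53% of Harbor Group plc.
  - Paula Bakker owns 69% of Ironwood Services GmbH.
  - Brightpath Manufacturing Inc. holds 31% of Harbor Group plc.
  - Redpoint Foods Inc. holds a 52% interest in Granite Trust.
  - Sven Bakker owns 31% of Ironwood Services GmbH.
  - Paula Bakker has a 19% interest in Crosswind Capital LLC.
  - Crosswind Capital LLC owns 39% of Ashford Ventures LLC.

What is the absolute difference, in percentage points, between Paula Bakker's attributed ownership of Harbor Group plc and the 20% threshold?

By spousal attribution (R1), Paula Bakker is treated as also owning Sven Bakker's interest in Ironwood Services GmbH, giving 69% + 31% = 100%.
By spousal attribution (R1), Paula Bakker is treated as also owning Sven Bakker's interest in Crosswind Capital LLC, giving 19% + 26% = 45%.
Chain via Ironwood Services GmbH → Redpoint Foods Inc. → Granite Trust (R3): 100% × 65% × 52% × 53% = 17.914% of Harbor Group plc.
Chain via Crosswind Capital LLC → Ashford Ventures LLC → Brightpath Manufacturing Inc. (R3): 45% × 39% × 36% × 31% = 1.95858% of Harbor Group plc.
Aggregating (R2): 17.914% + 1.95858% = 19.87258%.
19.87258% falls short of the 20% threshold by 0.12742 percentage points.

0.12742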